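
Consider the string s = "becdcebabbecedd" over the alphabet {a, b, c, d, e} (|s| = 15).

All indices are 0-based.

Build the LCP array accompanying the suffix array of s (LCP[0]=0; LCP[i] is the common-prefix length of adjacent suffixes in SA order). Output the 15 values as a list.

[0, 0, 1, 1, 3, 0, 1, 2, 0, 1, 1, 0, 1, 2, 1]

rank | idx | suffix
   0 |   7 | abbecedd
   1 |   6 | babbecedd
   2 |   8 | bbecedd
   3 |   0 | becdcebabbecedd
   4 |   9 | becedd
   5 |   2 | cdcebabbecedd
   6 |   4 | cebabbecedd
   7 |  11 | cedd
   8 |  14 | d
   9 |   3 | dcebabbecedd
  10 |  13 | dd
  11 |   5 | ebabbecedd
  12 |   1 | ecdcebabbecedd
  13 |  10 | ecedd
  14 |  12 | edd

SA = [7, 6, 8, 0, 9, 2, 4, 11, 14, 3, 13, 5, 1, 10, 12]
[i] adj suffixes → lcp
  [1] 7/6 → 0 ('')
  [2] 6/8 → 1 ('b')
  [3] 8/0 → 1 ('b')
  [4] 0/9 → 3 ('bec')
  [5] 9/2 → 0 ('')
  [6] 2/4 → 1 ('c')
  [7] 4/11 → 2 ('ce')
  [8] 11/14 → 0 ('')
  [9] 14/3 → 1 ('d')
  [10] 3/13 → 1 ('d')
  [11] 13/5 → 0 ('')
  [12] 5/1 → 1 ('e')
  [13] 1/10 → 2 ('ec')
  [14] 10/12 → 1 ('e')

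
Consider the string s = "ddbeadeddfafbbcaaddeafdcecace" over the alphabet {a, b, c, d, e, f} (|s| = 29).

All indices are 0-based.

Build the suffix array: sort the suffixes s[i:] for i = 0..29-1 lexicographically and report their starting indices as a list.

[15, 26, 16, 4, 10, 20, 12, 13, 2, 14, 25, 27, 23, 1, 22, 0, 17, 7, 18, 5, 8, 28, 3, 19, 24, 6, 9, 11, 21]

rank→(start, suffix):
  0 → (15, 'aaddeafdcecace')
  1 → (26, 'ace')
  2 → (16, 'addeafdcecace')
  3 → (4, 'adeddfafbbcaaddeafdcecace')
  4 → (10, 'afbbcaaddeafdcecace')
  5 → (20, 'afdcecace')
  6 → (12, 'bbcaaddeafdcecace')
  7 → (13, 'bcaaddeafdcecace')
  8 → (2, 'beadeddfafbbcaaddeafdcecace')
  9 → (14, 'caaddeafdcecace')
  10 → (25, 'cace')
  11 → (27, 'ce')
  12 → (23, 'cecace')
  13 → (1, 'dbeadeddfafbbcaaddeafdcecace')
  14 → (22, 'dcecace')
  15 → (0, 'ddbeadeddfafbbcaaddeafdcecace')
  16 → (17, 'ddeafdcecace')
  17 → (7, 'ddfafbbcaaddeafdcecace')
  18 → (18, 'deafdcecace')
  19 → (5, 'deddfafbbcaaddeafdcecace')
  20 → (8, 'dfafbbcaaddeafdcecace')
  21 → (28, 'e')
  22 → (3, 'eadeddfafbbcaaddeafdcecace')
  23 → (19, 'eafdcecace')
  24 → (24, 'ecace')
  25 → (6, 'eddfafbbcaaddeafdcecace')
  26 → (9, 'fafbbcaaddeafdcecace')
  27 → (11, 'fbbcaaddeafdcecace')
  28 → (21, 'fdcecace')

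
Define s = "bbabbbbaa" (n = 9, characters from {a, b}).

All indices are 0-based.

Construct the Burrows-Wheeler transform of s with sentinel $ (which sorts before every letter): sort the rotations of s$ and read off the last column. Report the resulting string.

rank  rotation    last
    0  $bbabbbbaa  a
    1  a$bbabbbba  a
    2  aa$bbabbbb  b
    3  abbbbaa$bb  b
    4  baa$bbabbb  b
    5  babbbbaa$b  b
    6  bbaa$bbabb  b
    7  bbabbbbaa$  $
    8  bbbaa$bbab  b
    9  bbbbaa$bba  a

aabbbbb$ba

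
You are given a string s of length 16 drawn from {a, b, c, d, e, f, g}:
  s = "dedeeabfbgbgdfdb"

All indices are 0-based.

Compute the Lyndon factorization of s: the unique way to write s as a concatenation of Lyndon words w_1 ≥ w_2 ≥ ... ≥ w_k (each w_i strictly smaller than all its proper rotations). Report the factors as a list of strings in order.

emit factor 1: 'dedee' (i=0, period=5)
emit factor 2: 'abfbgbgdfdb' (i=5, period=11)

["dedee", "abfbgbgdfdb"]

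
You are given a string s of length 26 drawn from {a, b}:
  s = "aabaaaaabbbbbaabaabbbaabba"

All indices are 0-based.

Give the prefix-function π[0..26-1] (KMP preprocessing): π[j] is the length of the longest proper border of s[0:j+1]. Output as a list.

[0, 1, 0, 1, 2, 2, 2, 2, 3, 0, 0, 0, 0, 1, 2, 3, 4, 5, 3, 0, 0, 1, 2, 3, 0, 1]

π[0] = 0
j=1 s[j]='a': π[1]=1 (border 'a')
j=2 s[j]='b': k: 1→0; π[2]=0 (border '')
j=3 s[j]='a': π[3]=1 (border 'a')
j=4 s[j]='a': π[4]=2 (border 'aa')
j=5 s[j]='a': k: 2→1; π[5]=2 (border 'aa')
j=6 s[j]='a': k: 2→1; π[6]=2 (border 'aa')
j=7 s[j]='a': k: 2→1; π[7]=2 (border 'aa')
j=8 s[j]='b': π[8]=3 (border 'aab')
j=9 s[j]='b': k: 3→0; π[9]=0 (border '')
j=10 s[j]='b': π[10]=0 (border '')
j=11 s[j]='b': π[11]=0 (border '')
j=12 s[j]='b': π[12]=0 (border '')
j=13 s[j]='a': π[13]=1 (border 'a')
j=14 s[j]='a': π[14]=2 (border 'aa')
j=15 s[j]='b': π[15]=3 (border 'aab')
j=16 s[j]='a': π[16]=4 (border 'aaba')
j=17 s[j]='a': π[17]=5 (border 'aabaa')
j=18 s[j]='b': k: 5→2; π[18]=3 (border 'aab')
j=19 s[j]='b': k: 3→0; π[19]=0 (border '')
j=20 s[j]='b': π[20]=0 (border '')
j=21 s[j]='a': π[21]=1 (border 'a')
j=22 s[j]='a': π[22]=2 (border 'aa')
j=23 s[j]='b': π[23]=3 (border 'aab')
j=24 s[j]='b': k: 3→0; π[24]=0 (border '')
j=25 s[j]='a': π[25]=1 (border 'a')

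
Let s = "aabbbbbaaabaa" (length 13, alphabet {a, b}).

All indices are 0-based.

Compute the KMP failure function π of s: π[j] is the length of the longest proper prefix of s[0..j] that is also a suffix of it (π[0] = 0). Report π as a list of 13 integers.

[0, 1, 0, 0, 0, 0, 0, 1, 2, 2, 3, 1, 2]

π[0] = 0
j=1 s[j]='a': π[1]=1 (border 'a')
j=2 s[j]='b': k: 1→0; π[2]=0 (border '')
j=3 s[j]='b': π[3]=0 (border '')
j=4 s[j]='b': π[4]=0 (border '')
j=5 s[j]='b': π[5]=0 (border '')
j=6 s[j]='b': π[6]=0 (border '')
j=7 s[j]='a': π[7]=1 (border 'a')
j=8 s[j]='a': π[8]=2 (border 'aa')
j=9 s[j]='a': k: 2→1; π[9]=2 (border 'aa')
j=10 s[j]='b': π[10]=3 (border 'aab')
j=11 s[j]='a': k: 3→0; π[11]=1 (border 'a')
j=12 s[j]='a': π[12]=2 (border 'aa')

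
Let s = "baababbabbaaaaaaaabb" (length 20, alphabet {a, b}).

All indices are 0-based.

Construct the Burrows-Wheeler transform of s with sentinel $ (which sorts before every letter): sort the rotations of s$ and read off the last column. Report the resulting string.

bbaaaaabaaabbbb$baaaa

rank  rotation               last
    0  $baababbabbaaaaaaaabb  b
    1  aaaaaaaabb$baababbabb  b
    2  aaaaaaabb$baababbabba  a
    3  aaaaaabb$baababbabbaa  a
    4  aaaaabb$baababbabbaaa  a
    5  aaaabb$baababbabbaaaa  a
    6  aaabb$baababbabbaaaaa  a
    7  aababbabbaaaaaaaabb$b  b
    8  aabb$baababbabbaaaaaa  a
    9  ababbabbaaaaaaaabb$ba  a
   10  abb$baababbabbaaaaaaa  a
   11  abbaaaaaaaabb$baababb  b
   12  abbabbaaaaaaaabb$baab  b
   13  b$baababbabbaaaaaaaab  b
   14  baaaaaaaabb$baababbab  b
   15  baababbabbaaaaaaaabb$  $
   16  babbaaaaaaaabb$baabab  b
   17  babbabbaaaaaaaabb$baa  a
   18  bb$baababbabbaaaaaaaa  a
   19  bbaaaaaaaabb$baababba  a
   20  bbabbaaaaaaaabb$baaba  a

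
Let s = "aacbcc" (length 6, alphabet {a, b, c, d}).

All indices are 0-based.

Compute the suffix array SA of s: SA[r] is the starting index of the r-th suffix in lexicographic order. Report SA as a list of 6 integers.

[0, 1, 3, 5, 2, 4]

rank | idx | suffix
   0 |   0 | aacbcc
   1 |   1 | acbcc
   2 |   3 | bcc
   3 |   5 | c
   4 |   2 | cbcc
   5 |   4 | cc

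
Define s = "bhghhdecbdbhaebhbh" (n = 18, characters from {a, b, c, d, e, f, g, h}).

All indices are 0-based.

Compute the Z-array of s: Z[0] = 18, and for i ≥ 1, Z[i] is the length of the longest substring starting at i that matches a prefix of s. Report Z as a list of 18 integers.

[18, 0, 0, 0, 0, 0, 0, 0, 1, 0, 2, 0, 0, 0, 2, 0, 2, 0]

Z[0]=18
i=1: i≥r, start 0; Z[1]=0
i=2: i≥r, start 0; Z[2]=0
i=3: i≥r, start 0; Z[3]=0
i=4: i≥r, start 0; Z[4]=0
i=5: i≥r, start 0; Z[5]=0
i=6: i≥r, start 0; Z[6]=0
i=7: i≥r, start 0; Z[7]=0
i=8: i≥r, start 0; Z[8]=1 extend→box=[8,9)
i=9: i≥r, start 0; Z[9]=0
i=10: i≥r, start 0; Z[10]=2 extend→box=[10,12)
i=11: min(r-i=1, Z[1]=0)=0; Z[11]=0
i=12: i≥r, start 0; Z[12]=0
i=13: i≥r, start 0; Z[13]=0
i=14: i≥r, start 0; Z[14]=2 extend→box=[14,16)
i=15: min(r-i=1, Z[1]=0)=0; Z[15]=0
i=16: i≥r, start 0; Z[16]=2 extend→box=[16,18)
i=17: min(r-i=1, Z[1]=0)=0; Z[17]=0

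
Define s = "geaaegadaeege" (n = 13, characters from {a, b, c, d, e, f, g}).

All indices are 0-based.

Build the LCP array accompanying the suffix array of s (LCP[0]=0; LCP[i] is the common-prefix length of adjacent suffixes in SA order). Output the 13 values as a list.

sorted suffixes:
  #0 SA[0]=2  'aaegadaeege'
  #1 SA[1]=6  'adaeege'
  #2 SA[2]=8  'aeege'
  #3 SA[3]=3  'aegadaeege'
  #4 SA[4]=7  'daeege'
  #5 SA[5]=12  'e'
  #6 SA[6]=1  'eaaegadaeege'
  #7 SA[7]=9  'eege'
  #8 SA[8]=4  'egadaeege'
  #9 SA[9]=10  'ege'
  #10 SA[10]=5  'gadaeege'
  #11 SA[11]=11  'ge'
  #12 SA[12]=0  'geaaegadaeege'

SA = [2, 6, 8, 3, 7, 12, 1, 9, 4, 10, 5, 11, 0]
[i] adj suffixes → lcp
  [1] 2/6 → 1 ('a')
  [2] 6/8 → 1 ('a')
  [3] 8/3 → 2 ('ae')
  [4] 3/7 → 0 ('')
  [5] 7/12 → 0 ('')
  [6] 12/1 → 1 ('e')
  [7] 1/9 → 1 ('e')
  [8] 9/4 → 1 ('e')
  [9] 4/10 → 2 ('eg')
  [10] 10/5 → 0 ('')
  [11] 5/11 → 1 ('g')
  [12] 11/0 → 2 ('ge')

[0, 1, 1, 2, 0, 0, 1, 1, 1, 2, 0, 1, 2]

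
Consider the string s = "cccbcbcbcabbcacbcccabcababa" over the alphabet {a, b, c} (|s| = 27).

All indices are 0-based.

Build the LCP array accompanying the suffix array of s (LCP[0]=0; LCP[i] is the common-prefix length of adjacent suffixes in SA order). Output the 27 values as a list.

rank | idx | suffix
   0 |  26 | a
   1 |  24 | aba
   2 |  22 | ababa
   3 |   9 | abbcacbcccabcababa
   4 |  19 | abcababa
   5 |  13 | acbcccabcababa
   6 |  25 | ba
   7 |  23 | baba
   8 |  10 | bbcacbcccabcababa
   9 |  20 | bcababa
  10 |   7 | bcabbcacbcccabcababa
  11 |  11 | bcacbcccabcababa
  12 |   5 | bcbcabbcacbcccabcababa
  13 |   3 | bcbcbcabbcacbcccabcababa
  14 |  15 | bcccabcababa
  15 |  21 | cababa
  16 |   8 | cabbcacbcccabcababa
  17 |  18 | cabcababa
  18 |  12 | cacbcccabcababa
  19 |   6 | cbcabbcacbcccabcababa
  20 |   4 | cbcbcabbcacbcccabcababa
  21 |   2 | cbcbcbcabbcacbcccabcababa
  22 |  14 | cbcccabcababa
  23 |  17 | ccabcababa
  24 |   1 | ccbcbcbcabbcacbcccabcababa
  25 |  16 | cccabcababa
  26 |   0 | cccbcbcbcabbcacbcccabcababa

SA = [26, 24, 22, 9, 19, 13, 25, 23, 10, 20, 7, 11, 5, 3, 15, 21, 8, 18, 12, 6, 4, 2, 14, 17, 1, 16, 0]
[i] adj suffixes → lcp
  [1] 26/24 → 1 ('a')
  [2] 24/22 → 3 ('aba')
  [3] 22/9 → 2 ('ab')
  [4] 9/19 → 2 ('ab')
  [5] 19/13 → 1 ('a')
  [6] 13/25 → 0 ('')
  [7] 25/23 → 2 ('ba')
  [8] 23/10 → 1 ('b')
  [9] 10/20 → 1 ('b')
  [10] 20/7 → 4 ('bcab')
  [11] 7/11 → 3 ('bca')
  [12] 11/5 → 2 ('bc')
  [13] 5/3 → 4 ('bcbc')
  [14] 3/15 → 2 ('bc')
  [15] 15/21 → 0 ('')
  [16] 21/8 → 3 ('cab')
  [17] 8/18 → 3 ('cab')
  [18] 18/12 → 2 ('ca')
  [19] 12/6 → 1 ('c')
  [20] 6/4 → 3 ('cbc')
  [21] 4/2 → 5 ('cbcbc')
  [22] 2/14 → 3 ('cbc')
  [23] 14/17 → 1 ('c')
  [24] 17/1 → 2 ('cc')
  [25] 1/16 → 2 ('cc')
  [26] 16/0 → 3 ('ccc')

[0, 1, 3, 2, 2, 1, 0, 2, 1, 1, 4, 3, 2, 4, 2, 0, 3, 3, 2, 1, 3, 5, 3, 1, 2, 2, 3]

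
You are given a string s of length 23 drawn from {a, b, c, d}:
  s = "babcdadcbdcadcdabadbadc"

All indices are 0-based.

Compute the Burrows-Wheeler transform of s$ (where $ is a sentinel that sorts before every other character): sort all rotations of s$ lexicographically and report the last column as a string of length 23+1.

rank  rotation                  last
    0  $babcdadcbdcadcdabadbadc  c
    1  abadbadc$babcdadcbdcadcd  d
    2  abcdadcbdcadcdabadbadc$b  b
    3  adbadc$babcdadcbdcadcdab  b
    4  adc$babcdadcbdcadcdabadb  b
    5  adcbdcadcdabadbadc$babcd  d
    6  adcdabadbadc$babcdadcbdc  c
    7  babcdadcbdcadcdabadbadc$  $
    8  badbadc$babcdadcbdcadcda  a
    9  badc$babcdadcbdcadcdabad  d
   10  bcdadcbdcadcdabadbadc$ba  a
   11  bdcadcdabadbadc$babcdadc  c
   12  c$babcdadcbdcadcdabadbad  d
   13  cadcdabadbadc$babcdadcbd  d
   14  cbdcadcdabadbadc$babcdad  d
   15  cdabadbadc$babcdadcbdcad  d
   16  cdadcbdcadcdabadbadc$bab  b
   17  dabadbadc$babcdadcbdcadc  c
   18  dadcbdcadcdabadbadc$babc  c
   19  dbadc$babcdadcbdcadcdaba  a
   20  dc$babcdadcbdcadcdabadba  a
   21  dcadcdabadbadc$babcdadcb  b
   22  dcbdcadcdabadbadc$babcda  a
   23  dcdabadbadc$babcdadcbdca  a

cdbbbdc$adacddddbccaabaa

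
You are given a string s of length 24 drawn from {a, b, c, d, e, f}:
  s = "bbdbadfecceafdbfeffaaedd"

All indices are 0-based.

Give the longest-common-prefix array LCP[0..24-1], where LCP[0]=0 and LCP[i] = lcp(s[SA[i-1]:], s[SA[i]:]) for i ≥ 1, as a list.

[0, 1, 1, 1, 0, 1, 1, 1, 0, 1, 0, 1, 2, 1, 1, 0, 1, 1, 1, 0, 1, 1, 2, 1]

rank→(start, suffix):
  0 → (19, 'aaedd')
  1 → (4, 'adfecceafdbfeffaaedd')
  2 → (20, 'aedd')
  3 → (11, 'afdbfeffaaedd')
  4 → (3, 'badfecceafdbfeffaaedd')
  5 → (0, 'bbdbadfecceafdbfeffaaedd')
  6 → (1, 'bdbadfecceafdbfeffaaedd')
  7 → (14, 'bfeffaaedd')
  8 → (8, 'cceafdbfeffaaedd')
  9 → (9, 'ceafdbfeffaaedd')
  10 → (23, 'd')
  11 → (2, 'dbadfecceafdbfeffaaedd')
  12 → (13, 'dbfeffaaedd')
  13 → (22, 'dd')
  14 → (5, 'dfecceafdbfeffaaedd')
  15 → (10, 'eafdbfeffaaedd')
  16 → (7, 'ecceafdbfeffaaedd')
  17 → (21, 'edd')
  18 → (16, 'effaaedd')
  19 → (18, 'faaedd')
  20 → (12, 'fdbfeffaaedd')
  21 → (6, 'fecceafdbfeffaaedd')
  22 → (15, 'feffaaedd')
  23 → (17, 'ffaaedd')

SA = [19, 4, 20, 11, 3, 0, 1, 14, 8, 9, 23, 2, 13, 22, 5, 10, 7, 21, 16, 18, 12, 6, 15, 17]
[i] adj suffixes → lcp
  [1] 19/4 → 1 ('a')
  [2] 4/20 → 1 ('a')
  [3] 20/11 → 1 ('a')
  [4] 11/3 → 0 ('')
  [5] 3/0 → 1 ('b')
  [6] 0/1 → 1 ('b')
  [7] 1/14 → 1 ('b')
  [8] 14/8 → 0 ('')
  [9] 8/9 → 1 ('c')
  [10] 9/23 → 0 ('')
  [11] 23/2 → 1 ('d')
  [12] 2/13 → 2 ('db')
  [13] 13/22 → 1 ('d')
  [14] 22/5 → 1 ('d')
  [15] 5/10 → 0 ('')
  [16] 10/7 → 1 ('e')
  [17] 7/21 → 1 ('e')
  [18] 21/16 → 1 ('e')
  [19] 16/18 → 0 ('')
  [20] 18/12 → 1 ('f')
  [21] 12/6 → 1 ('f')
  [22] 6/15 → 2 ('fe')
  [23] 15/17 → 1 ('f')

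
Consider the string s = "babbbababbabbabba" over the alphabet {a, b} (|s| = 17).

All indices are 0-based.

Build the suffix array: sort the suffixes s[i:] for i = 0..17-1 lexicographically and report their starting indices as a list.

[16, 5, 13, 10, 7, 1, 15, 4, 12, 9, 6, 0, 14, 3, 11, 8, 2]

rank | idx | suffix
   0 |  16 | a
   1 |   5 | ababbabbabba
   2 |  13 | abba
   3 |  10 | abbabba
   4 |   7 | abbabbabba
   5 |   1 | abbbababbabbabba
   6 |  15 | ba
   7 |   4 | bababbabbabba
   8 |  12 | babba
   9 |   9 | babbabba
  10 |   6 | babbabbabba
  11 |   0 | babbbababbabbabba
  12 |  14 | bba
  13 |   3 | bbababbabbabba
  14 |  11 | bbabba
  15 |   8 | bbabbabba
  16 |   2 | bbbababbabbabba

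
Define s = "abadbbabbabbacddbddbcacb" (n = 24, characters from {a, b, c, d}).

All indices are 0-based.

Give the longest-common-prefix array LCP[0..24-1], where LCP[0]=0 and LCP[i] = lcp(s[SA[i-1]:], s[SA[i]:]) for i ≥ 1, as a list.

[0, 2, 4, 1, 2, 1, 0, 1, 5, 2, 2, 1, 6, 3, 1, 1, 0, 1, 1, 0, 2, 2, 1, 3]

sorted suffixes:
  #0 SA[0]=0  'abadbbabbabbacddbddbcacb'
  #1 SA[1]=6  'abbabbacddbddbcacb'
  #2 SA[2]=9  'abbacddbddbcacb'
  #3 SA[3]=21  'acb'
  #4 SA[4]=12  'acddbddbcacb'
  #5 SA[5]=2  'adbbabbabbacddbddbcacb'
  #6 SA[6]=23  'b'
  #7 SA[7]=5  'babbabbacddbddbcacb'
  #8 SA[8]=8  'babbacddbddbcacb'
  #9 SA[9]=11  'bacddbddbcacb'
  #10 SA[10]=1  'badbbabbabbacddbddbcacb'
  #11 SA[11]=4  'bbabbabbacddbddbcacb'
  #12 SA[12]=7  'bbabbacddbddbcacb'
  #13 SA[13]=10  'bbacddbddbcacb'
  #14 SA[14]=19  'bcacb'
  #15 SA[15]=16  'bddbcacb'
  #16 SA[16]=20  'cacb'
  #17 SA[17]=22  'cb'
  #18 SA[18]=13  'cddbddbcacb'
  #19 SA[19]=3  'dbbabbabbacddbddbcacb'
  #20 SA[20]=18  'dbcacb'
  #21 SA[21]=15  'dbddbcacb'
  #22 SA[22]=17  'ddbcacb'
  #23 SA[23]=14  'ddbddbcacb'

SA = [0, 6, 9, 21, 12, 2, 23, 5, 8, 11, 1, 4, 7, 10, 19, 16, 20, 22, 13, 3, 18, 15, 17, 14]
i: (SA[i-1],SA[i]) lcp shared
  1: (0,6) 2 'ab'
  2: (6,9) 4 'abba'
  3: (9,21) 1 'a'
  4: (21,12) 2 'ac'
  5: (12,2) 1 'a'
  6: (2,23) 0 ''
  7: (23,5) 1 'b'
  8: (5,8) 5 'babba'
  9: (8,11) 2 'ba'
  10: (11,1) 2 'ba'
  11: (1,4) 1 'b'
  12: (4,7) 6 'bbabba'
  13: (7,10) 3 'bba'
  14: (10,19) 1 'b'
  15: (19,16) 1 'b'
  16: (16,20) 0 ''
  17: (20,22) 1 'c'
  18: (22,13) 1 'c'
  19: (13,3) 0 ''
  20: (3,18) 2 'db'
  21: (18,15) 2 'db'
  22: (15,17) 1 'd'
  23: (17,14) 3 'ddb'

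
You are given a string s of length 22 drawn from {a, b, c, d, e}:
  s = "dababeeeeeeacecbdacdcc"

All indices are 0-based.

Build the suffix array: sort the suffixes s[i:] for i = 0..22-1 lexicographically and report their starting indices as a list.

sorted suffixes:
  #0 SA[0]=1  'ababeeeeeeacecbdacdcc'
  #1 SA[1]=3  'abeeeeeeacecbdacdcc'
  #2 SA[2]=17  'acdcc'
  #3 SA[3]=11  'acecbdacdcc'
  #4 SA[4]=2  'babeeeeeeacecbdacdcc'
  #5 SA[5]=15  'bdacdcc'
  #6 SA[6]=4  'beeeeeeacecbdacdcc'
  #7 SA[7]=21  'c'
  #8 SA[8]=14  'cbdacdcc'
  #9 SA[9]=20  'cc'
  #10 SA[10]=18  'cdcc'
  #11 SA[11]=12  'cecbdacdcc'
  #12 SA[12]=0  'dababeeeeeeacecbdacdcc'
  #13 SA[13]=16  'dacdcc'
  #14 SA[14]=19  'dcc'
  #15 SA[15]=10  'eacecbdacdcc'
  #16 SA[16]=13  'ecbdacdcc'
  #17 SA[17]=9  'eeacecbdacdcc'
  #18 SA[18]=8  'eeeacecbdacdcc'
  #19 SA[19]=7  'eeeeacecbdacdcc'
  #20 SA[20]=6  'eeeeeacecbdacdcc'
  #21 SA[21]=5  'eeeeeeacecbdacdcc'

[1, 3, 17, 11, 2, 15, 4, 21, 14, 20, 18, 12, 0, 16, 19, 10, 13, 9, 8, 7, 6, 5]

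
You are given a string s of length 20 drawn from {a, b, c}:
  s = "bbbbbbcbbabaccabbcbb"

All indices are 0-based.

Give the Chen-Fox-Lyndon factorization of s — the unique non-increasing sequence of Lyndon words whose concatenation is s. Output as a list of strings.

emit factor 1: 'bbbbbbc' (i=0, period=7)
emit factor 2: 'b' (i=7, period=1)
emit factor 3: 'b' (i=8, period=1)
emit factor 4: 'abaccabbcbb' (i=9, period=11)

["bbbbbbc", "b", "b", "abaccabbcbb"]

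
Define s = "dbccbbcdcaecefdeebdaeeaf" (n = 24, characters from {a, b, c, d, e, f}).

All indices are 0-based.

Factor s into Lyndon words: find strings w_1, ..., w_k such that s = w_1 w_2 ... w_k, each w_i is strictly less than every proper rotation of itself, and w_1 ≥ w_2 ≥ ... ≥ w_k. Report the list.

emit factor 1: 'd' (i=0, period=1)
emit factor 2: 'bcc' (i=1, period=3)
emit factor 3: 'bbcdc' (i=4, period=5)
emit factor 4: 'aecefdeebdaeeaf' (i=9, period=15)

["d", "bcc", "bbcdc", "aecefdeebdaeeaf"]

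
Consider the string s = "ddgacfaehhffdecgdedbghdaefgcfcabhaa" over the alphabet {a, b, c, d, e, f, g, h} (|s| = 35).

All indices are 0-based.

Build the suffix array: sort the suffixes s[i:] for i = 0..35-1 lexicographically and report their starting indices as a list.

sorted suffixes:
  #0 SA[0]=34  'a'
  #1 SA[1]=33  'aa'
  #2 SA[2]=30  'abhaa'
  #3 SA[3]=3  'acfaehhffdecgdedbghdaefgcfcabhaa'
  #4 SA[4]=23  'aefgcfcabhaa'
  #5 SA[5]=6  'aehhffdecgdedbghdaefgcfcabhaa'
  #6 SA[6]=19  'bghdaefgcfcabhaa'
  #7 SA[7]=31  'bhaa'
  #8 SA[8]=29  'cabhaa'
  #9 SA[9]=4  'cfaehhffdecgdedbghdaefgcfcabhaa'
  #10 SA[10]=27  'cfcabhaa'
  #11 SA[11]=14  'cgdedbghdaefgcfcabhaa'
  #12 SA[12]=22  'daefgcfcabhaa'
  #13 SA[13]=18  'dbghdaefgcfcabhaa'
  #14 SA[14]=0  'ddgacfaehhffdecgdedbghdaefgcfcabhaa'
  #15 SA[15]=12  'decgdedbghdaefgcfcabhaa'
  #16 SA[16]=16  'dedbghdaefgcfcabhaa'
  #17 SA[17]=1  'dgacfaehhffdecgdedbghdaefgcfcabhaa'
  #18 SA[18]=13  'ecgdedbghdaefgcfcabhaa'
  #19 SA[19]=17  'edbghdaefgcfcabhaa'
  #20 SA[20]=24  'efgcfcabhaa'
  #21 SA[21]=7  'ehhffdecgdedbghdaefgcfcabhaa'
  #22 SA[22]=5  'faehhffdecgdedbghdaefgcfcabhaa'
  #23 SA[23]=28  'fcabhaa'
  #24 SA[24]=11  'fdecgdedbghdaefgcfcabhaa'
  #25 SA[25]=10  'ffdecgdedbghdaefgcfcabhaa'
  #26 SA[26]=25  'fgcfcabhaa'
  #27 SA[27]=2  'gacfaehhffdecgdedbghdaefgcfcabhaa'
  #28 SA[28]=26  'gcfcabhaa'
  #29 SA[29]=15  'gdedbghdaefgcfcabhaa'
  #30 SA[30]=20  'ghdaefgcfcabhaa'
  #31 SA[31]=32  'haa'
  #32 SA[32]=21  'hdaefgcfcabhaa'
  #33 SA[33]=9  'hffdecgdedbghdaefgcfcabhaa'
  #34 SA[34]=8  'hhffdecgdedbghdaefgcfcabhaa'

[34, 33, 30, 3, 23, 6, 19, 31, 29, 4, 27, 14, 22, 18, 0, 12, 16, 1, 13, 17, 24, 7, 5, 28, 11, 10, 25, 2, 26, 15, 20, 32, 21, 9, 8]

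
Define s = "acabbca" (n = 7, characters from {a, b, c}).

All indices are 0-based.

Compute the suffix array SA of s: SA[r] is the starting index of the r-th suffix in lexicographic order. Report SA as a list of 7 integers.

[6, 2, 0, 3, 4, 5, 1]

rank→(start, suffix):
  0 → (6, 'a')
  1 → (2, 'abbca')
  2 → (0, 'acabbca')
  3 → (3, 'bbca')
  4 → (4, 'bca')
  5 → (5, 'ca')
  6 → (1, 'cabbca')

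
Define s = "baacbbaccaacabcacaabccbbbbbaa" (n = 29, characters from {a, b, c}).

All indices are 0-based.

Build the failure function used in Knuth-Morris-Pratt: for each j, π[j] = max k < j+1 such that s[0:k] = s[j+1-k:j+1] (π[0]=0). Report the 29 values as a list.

π[0] = 0
j=1 s[j]='a': π[1]=0 (border '')
j=2 s[j]='a': π[2]=0 (border '')
j=3 s[j]='c': π[3]=0 (border '')
j=4 s[j]='b': π[4]=1 (border 'b')
j=5 s[j]='b': k: 1→0; π[5]=1 (border 'b')
j=6 s[j]='a': π[6]=2 (border 'ba')
j=7 s[j]='c': k: 2→0; π[7]=0 (border '')
j=8 s[j]='c': π[8]=0 (border '')
j=9 s[j]='a': π[9]=0 (border '')
j=10 s[j]='a': π[10]=0 (border '')
j=11 s[j]='c': π[11]=0 (border '')
j=12 s[j]='a': π[12]=0 (border '')
j=13 s[j]='b': π[13]=1 (border 'b')
j=14 s[j]='c': k: 1→0; π[14]=0 (border '')
j=15 s[j]='a': π[15]=0 (border '')
j=16 s[j]='c': π[16]=0 (border '')
j=17 s[j]='a': π[17]=0 (border '')
j=18 s[j]='a': π[18]=0 (border '')
j=19 s[j]='b': π[19]=1 (border 'b')
j=20 s[j]='c': k: 1→0; π[20]=0 (border '')
j=21 s[j]='c': π[21]=0 (border '')
j=22 s[j]='b': π[22]=1 (border 'b')
j=23 s[j]='b': k: 1→0; π[23]=1 (border 'b')
j=24 s[j]='b': k: 1→0; π[24]=1 (border 'b')
j=25 s[j]='b': k: 1→0; π[25]=1 (border 'b')
j=26 s[j]='b': k: 1→0; π[26]=1 (border 'b')
j=27 s[j]='a': π[27]=2 (border 'ba')
j=28 s[j]='a': π[28]=3 (border 'baa')

[0, 0, 0, 0, 1, 1, 2, 0, 0, 0, 0, 0, 0, 1, 0, 0, 0, 0, 0, 1, 0, 0, 1, 1, 1, 1, 1, 2, 3]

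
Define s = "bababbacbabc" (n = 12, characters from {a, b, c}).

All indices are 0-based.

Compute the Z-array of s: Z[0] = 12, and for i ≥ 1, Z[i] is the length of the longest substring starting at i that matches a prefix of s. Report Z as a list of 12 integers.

Z[0]=12
i=1: fresh scan; Z[1]=0
i=2: fresh scan; Z[2]=3 extend→box=[2,5)
i=3: min(r-i=2, Z[1]=0)=0; Z[3]=0
i=4: min(r-i=1, Z[2]=3)=1; Z[4]=1
i=5: fresh scan; Z[5]=2 extend→box=[5,7)
i=6: min(r-i=1, Z[1]=0)=0; Z[6]=0
i=7: fresh scan; Z[7]=0
i=8: fresh scan; Z[8]=3 extend→box=[8,11)
i=9: min(r-i=2, Z[1]=0)=0; Z[9]=0
i=10: min(r-i=1, Z[2]=3)=1; Z[10]=1
i=11: fresh scan; Z[11]=0

[12, 0, 3, 0, 1, 2, 0, 0, 3, 0, 1, 0]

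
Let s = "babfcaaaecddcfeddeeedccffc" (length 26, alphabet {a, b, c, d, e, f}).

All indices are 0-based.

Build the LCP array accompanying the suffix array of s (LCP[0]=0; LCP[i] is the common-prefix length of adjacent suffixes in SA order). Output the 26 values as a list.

rank | idx | suffix
   0 |   5 | aaaecddcfeddeeedccffc
   1 |   6 | aaecddcfeddeeedccffc
   2 |   1 | abfcaaaecddcfeddeeedccffc
   3 |   7 | aecddcfeddeeedccffc
   4 |   0 | babfcaaaecddcfeddeeedccffc
   5 |   2 | bfcaaaecddcfeddeeedccffc
   6 |  25 | c
   7 |   4 | caaaecddcfeddeeedccffc
   8 |  21 | ccffc
   9 |   9 | cddcfeddeeedccffc
  10 |  12 | cfeddeeedccffc
  11 |  22 | cffc
  12 |  20 | dccffc
  13 |  11 | dcfeddeeedccffc
  14 |  10 | ddcfeddeeedccffc
  15 |  15 | ddeeedccffc
  16 |  16 | deeedccffc
  17 |   8 | ecddcfeddeeedccffc
  18 |  19 | edccffc
  19 |  14 | eddeeedccffc
  20 |  18 | eedccffc
  21 |  17 | eeedccffc
  22 |  24 | fc
  23 |   3 | fcaaaecddcfeddeeedccffc
  24 |  13 | feddeeedccffc
  25 |  23 | ffc

SA = [5, 6, 1, 7, 0, 2, 25, 4, 21, 9, 12, 22, 20, 11, 10, 15, 16, 8, 19, 14, 18, 17, 24, 3, 13, 23]
i: (SA[i-1],SA[i]) lcp shared
  1: (5,6) 2 'aa'
  2: (6,1) 1 'a'
  3: (1,7) 1 'a'
  4: (7,0) 0 ''
  5: (0,2) 1 'b'
  6: (2,25) 0 ''
  7: (25,4) 1 'c'
  8: (4,21) 1 'c'
  9: (21,9) 1 'c'
  10: (9,12) 1 'c'
  11: (12,22) 2 'cf'
  12: (22,20) 0 ''
  13: (20,11) 2 'dc'
  14: (11,10) 1 'd'
  15: (10,15) 2 'dd'
  16: (15,16) 1 'd'
  17: (16,8) 0 ''
  18: (8,19) 1 'e'
  19: (19,14) 2 'ed'
  20: (14,18) 1 'e'
  21: (18,17) 2 'ee'
  22: (17,24) 0 ''
  23: (24,3) 2 'fc'
  24: (3,13) 1 'f'
  25: (13,23) 1 'f'

[0, 2, 1, 1, 0, 1, 0, 1, 1, 1, 1, 2, 0, 2, 1, 2, 1, 0, 1, 2, 1, 2, 0, 2, 1, 1]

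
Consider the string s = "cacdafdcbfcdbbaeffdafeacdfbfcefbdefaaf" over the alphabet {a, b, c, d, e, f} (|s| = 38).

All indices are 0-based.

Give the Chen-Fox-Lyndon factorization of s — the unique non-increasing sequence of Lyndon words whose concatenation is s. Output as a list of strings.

emit factor 1: 'c' (i=0, period=1)
emit factor 2: 'acdafdcbfcdbbaeffdafeacdfbfcefbdef' (i=1, period=34)
emit factor 3: 'aaf' (i=35, period=3)

["c", "acdafdcbfcdbbaeffdafeacdfbfcefbdef", "aaf"]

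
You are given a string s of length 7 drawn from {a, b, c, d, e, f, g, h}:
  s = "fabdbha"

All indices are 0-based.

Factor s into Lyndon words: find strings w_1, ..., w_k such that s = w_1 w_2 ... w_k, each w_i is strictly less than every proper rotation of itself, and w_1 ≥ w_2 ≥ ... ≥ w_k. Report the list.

["f", "abdbh", "a"]

emit factor 1: 'f' (i=0, period=1)
emit factor 2: 'abdbh' (i=1, period=5)
emit factor 3: 'a' (i=6, period=1)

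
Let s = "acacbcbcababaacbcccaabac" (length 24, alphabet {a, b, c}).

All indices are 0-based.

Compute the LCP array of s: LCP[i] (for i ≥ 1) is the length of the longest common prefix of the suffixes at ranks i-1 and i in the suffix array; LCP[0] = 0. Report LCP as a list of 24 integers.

rank→(start, suffix):
  0 → (19, 'aabac')
  1 → (12, 'aacbcccaabac')
  2 → (10, 'abaacbcccaabac')
  3 → (8, 'ababaacbcccaabac')
  4 → (20, 'abac')
  5 → (22, 'ac')
  6 → (0, 'acacbcbcababaacbcccaabac')
  7 → (2, 'acbcbcababaacbcccaabac')
  8 → (13, 'acbcccaabac')
  9 → (11, 'baacbcccaabac')
  10 → (9, 'babaacbcccaabac')
  11 → (21, 'bac')
  12 → (6, 'bcababaacbcccaabac')
  13 → (4, 'bcbcababaacbcccaabac')
  14 → (15, 'bcccaabac')
  15 → (23, 'c')
  16 → (18, 'caabac')
  17 → (7, 'cababaacbcccaabac')
  18 → (1, 'cacbcbcababaacbcccaabac')
  19 → (5, 'cbcababaacbcccaabac')
  20 → (3, 'cbcbcababaacbcccaabac')
  21 → (14, 'cbcccaabac')
  22 → (17, 'ccaabac')
  23 → (16, 'cccaabac')

SA = [19, 12, 10, 8, 20, 22, 0, 2, 13, 11, 9, 21, 6, 4, 15, 23, 18, 7, 1, 5, 3, 14, 17, 16]
[i] adj suffixes → lcp
  [1] 19/12 → 2 ('aa')
  [2] 12/10 → 1 ('a')
  [3] 10/8 → 3 ('aba')
  [4] 8/20 → 3 ('aba')
  [5] 20/22 → 1 ('a')
  [6] 22/0 → 2 ('ac')
  [7] 0/2 → 2 ('ac')
  [8] 2/13 → 4 ('acbc')
  [9] 13/11 → 0 ('')
  [10] 11/9 → 2 ('ba')
  [11] 9/21 → 2 ('ba')
  [12] 21/6 → 1 ('b')
  [13] 6/4 → 2 ('bc')
  [14] 4/15 → 2 ('bc')
  [15] 15/23 → 0 ('')
  [16] 23/18 → 1 ('c')
  [17] 18/7 → 2 ('ca')
  [18] 7/1 → 2 ('ca')
  [19] 1/5 → 1 ('c')
  [20] 5/3 → 3 ('cbc')
  [21] 3/14 → 3 ('cbc')
  [22] 14/17 → 1 ('c')
  [23] 17/16 → 2 ('cc')

[0, 2, 1, 3, 3, 1, 2, 2, 4, 0, 2, 2, 1, 2, 2, 0, 1, 2, 2, 1, 3, 3, 1, 2]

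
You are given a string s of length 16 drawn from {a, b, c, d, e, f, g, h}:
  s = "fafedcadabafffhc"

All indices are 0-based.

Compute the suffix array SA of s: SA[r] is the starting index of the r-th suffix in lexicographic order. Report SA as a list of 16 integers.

rank | idx | suffix
   0 |   8 | abafffhc
   1 |   6 | adabafffhc
   2 |   1 | afedcadabafffhc
   3 |  10 | afffhc
   4 |   9 | bafffhc
   5 |  15 | c
   6 |   5 | cadabafffhc
   7 |   7 | dabafffhc
   8 |   4 | dcadabafffhc
   9 |   3 | edcadabafffhc
  10 |   0 | fafedcadabafffhc
  11 |   2 | fedcadabafffhc
  12 |  11 | fffhc
  13 |  12 | ffhc
  14 |  13 | fhc
  15 |  14 | hc

[8, 6, 1, 10, 9, 15, 5, 7, 4, 3, 0, 2, 11, 12, 13, 14]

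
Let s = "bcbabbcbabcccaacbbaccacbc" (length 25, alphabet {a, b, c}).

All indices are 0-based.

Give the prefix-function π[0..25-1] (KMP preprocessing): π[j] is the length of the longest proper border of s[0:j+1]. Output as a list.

π[0] = 0
j=1 s[j]='c': π[1]=0 (border '')
j=2 s[j]='b': π[2]=1 (border 'b')
j=3 s[j]='a': k: 1→0; π[3]=0 (border '')
j=4 s[j]='b': π[4]=1 (border 'b')
j=5 s[j]='b': k: 1→0; π[5]=1 (border 'b')
j=6 s[j]='c': π[6]=2 (border 'bc')
j=7 s[j]='b': π[7]=3 (border 'bcb')
j=8 s[j]='a': π[8]=4 (border 'bcba')
j=9 s[j]='b': π[9]=5 (border 'bcbab')
j=10 s[j]='c': k: 5→1; π[10]=2 (border 'bc')
j=11 s[j]='c': k: 2→0; π[11]=0 (border '')
j=12 s[j]='c': π[12]=0 (border '')
j=13 s[j]='a': π[13]=0 (border '')
j=14 s[j]='a': π[14]=0 (border '')
j=15 s[j]='c': π[15]=0 (border '')
j=16 s[j]='b': π[16]=1 (border 'b')
j=17 s[j]='b': k: 1→0; π[17]=1 (border 'b')
j=18 s[j]='a': k: 1→0; π[18]=0 (border '')
j=19 s[j]='c': π[19]=0 (border '')
j=20 s[j]='c': π[20]=0 (border '')
j=21 s[j]='a': π[21]=0 (border '')
j=22 s[j]='c': π[22]=0 (border '')
j=23 s[j]='b': π[23]=1 (border 'b')
j=24 s[j]='c': π[24]=2 (border 'bc')

[0, 0, 1, 0, 1, 1, 2, 3, 4, 5, 2, 0, 0, 0, 0, 0, 1, 1, 0, 0, 0, 0, 0, 1, 2]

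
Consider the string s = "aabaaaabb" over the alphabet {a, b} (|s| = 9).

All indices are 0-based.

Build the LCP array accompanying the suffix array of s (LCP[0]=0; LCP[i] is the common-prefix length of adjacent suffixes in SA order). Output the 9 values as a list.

rank→(start, suffix):
  0 → (3, 'aaaabb')
  1 → (4, 'aaabb')
  2 → (0, 'aabaaaabb')
  3 → (5, 'aabb')
  4 → (1, 'abaaaabb')
  5 → (6, 'abb')
  6 → (8, 'b')
  7 → (2, 'baaaabb')
  8 → (7, 'bb')

SA = [3, 4, 0, 5, 1, 6, 8, 2, 7]
i: (SA[i-1],SA[i]) lcp shared
  1: (3,4) 3 'aaa'
  2: (4,0) 2 'aa'
  3: (0,5) 3 'aab'
  4: (5,1) 1 'a'
  5: (1,6) 2 'ab'
  6: (6,8) 0 ''
  7: (8,2) 1 'b'
  8: (2,7) 1 'b'

[0, 3, 2, 3, 1, 2, 0, 1, 1]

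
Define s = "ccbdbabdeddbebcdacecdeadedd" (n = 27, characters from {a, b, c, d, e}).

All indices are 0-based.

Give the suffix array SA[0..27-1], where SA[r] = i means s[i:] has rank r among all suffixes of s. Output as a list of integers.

rank→(start, suffix):
  0 → (5, 'abdeddbebcdacecdeadedd')
  1 → (16, 'acecdeadedd')
  2 → (22, 'adedd')
  3 → (4, 'babdeddbebcdacecdeadedd')
  4 → (13, 'bcdacecdeadedd')
  5 → (2, 'bdbabdeddbebcdacecdeadedd')
  6 → (6, 'bdeddbebcdacecdeadedd')
  7 → (11, 'bebcdacecdeadedd')
  8 → (1, 'cbdbabdeddbebcdacecdeadedd')
  9 → (0, 'ccbdbabdeddbebcdacecdeadedd')
  10 → (14, 'cdacecdeadedd')
  11 → (19, 'cdeadedd')
  12 → (17, 'cecdeadedd')
  13 → (26, 'd')
  14 → (15, 'dacecdeadedd')
  15 → (3, 'dbabdeddbebcdacecdeadedd')
  16 → (10, 'dbebcdacecdeadedd')
  17 → (25, 'dd')
  18 → (9, 'ddbebcdacecdeadedd')
  19 → (20, 'deadedd')
  20 → (23, 'dedd')
  21 → (7, 'deddbebcdacecdeadedd')
  22 → (21, 'eadedd')
  23 → (12, 'ebcdacecdeadedd')
  24 → (18, 'ecdeadedd')
  25 → (24, 'edd')
  26 → (8, 'eddbebcdacecdeadedd')

[5, 16, 22, 4, 13, 2, 6, 11, 1, 0, 14, 19, 17, 26, 15, 3, 10, 25, 9, 20, 23, 7, 21, 12, 18, 24, 8]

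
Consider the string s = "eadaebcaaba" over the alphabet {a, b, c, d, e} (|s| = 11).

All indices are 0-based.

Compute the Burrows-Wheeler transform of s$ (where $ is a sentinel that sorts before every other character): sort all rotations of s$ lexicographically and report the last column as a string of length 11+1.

rank  rotation      last
    0  $eadaebcaaba  a
    1  a$eadaebcaab  b
    2  aaba$eadaebc  c
    3  aba$eadaebca  a
    4  adaebcaaba$e  e
    5  aebcaaba$ead  d
    6  ba$eadaebcaa  a
    7  bcaaba$eadae  e
    8  caaba$eadaeb  b
    9  daebcaaba$ea  a
   10  eadaebcaaba$  $
   11  ebcaaba$eada  a

abcaedaeba$a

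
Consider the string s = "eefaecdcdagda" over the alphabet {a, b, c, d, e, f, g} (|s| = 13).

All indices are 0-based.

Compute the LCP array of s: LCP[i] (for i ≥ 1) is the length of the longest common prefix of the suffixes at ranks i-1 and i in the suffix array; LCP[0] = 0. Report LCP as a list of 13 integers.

[0, 1, 1, 0, 2, 0, 2, 1, 0, 1, 1, 0, 0]

rank | idx | suffix
   0 |  12 | a
   1 |   3 | aecdcdagda
   2 |   9 | agda
   3 |   7 | cdagda
   4 |   5 | cdcdagda
   5 |  11 | da
   6 |   8 | dagda
   7 |   6 | dcdagda
   8 |   4 | ecdcdagda
   9 |   0 | eefaecdcdagda
  10 |   1 | efaecdcdagda
  11 |   2 | faecdcdagda
  12 |  10 | gda

SA = [12, 3, 9, 7, 5, 11, 8, 6, 4, 0, 1, 2, 10]
[i] adj suffixes → lcp
  [1] 12/3 → 1 ('a')
  [2] 3/9 → 1 ('a')
  [3] 9/7 → 0 ('')
  [4] 7/5 → 2 ('cd')
  [5] 5/11 → 0 ('')
  [6] 11/8 → 2 ('da')
  [7] 8/6 → 1 ('d')
  [8] 6/4 → 0 ('')
  [9] 4/0 → 1 ('e')
  [10] 0/1 → 1 ('e')
  [11] 1/2 → 0 ('')
  [12] 2/10 → 0 ('')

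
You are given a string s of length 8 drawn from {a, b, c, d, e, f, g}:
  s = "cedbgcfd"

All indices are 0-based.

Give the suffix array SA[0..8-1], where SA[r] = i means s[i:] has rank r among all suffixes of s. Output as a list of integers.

[3, 0, 5, 7, 2, 1, 6, 4]

rank | idx | suffix
   0 |   3 | bgcfd
   1 |   0 | cedbgcfd
   2 |   5 | cfd
   3 |   7 | d
   4 |   2 | dbgcfd
   5 |   1 | edbgcfd
   6 |   6 | fd
   7 |   4 | gcfd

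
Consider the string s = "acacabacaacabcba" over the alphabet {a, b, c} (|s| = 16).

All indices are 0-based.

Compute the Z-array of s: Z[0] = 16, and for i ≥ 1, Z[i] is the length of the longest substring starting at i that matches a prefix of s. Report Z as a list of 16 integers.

Z[0]=16
i=1: outside box; Z[1]=0
i=2: outside box; Z[2]=3 extend→box=[2,5)
i=3: min(r-i=2, Z[1]=0)=0; Z[3]=0
i=4: min(r-i=1, Z[2]=3)=1; Z[4]=1
i=5: outside box; Z[5]=0
i=6: outside box; Z[6]=3 extend→box=[6,9)
i=7: min(r-i=2, Z[1]=0)=0; Z[7]=0
i=8: min(r-i=1, Z[2]=3)=1; Z[8]=1
i=9: outside box; Z[9]=3 extend→box=[9,12)
i=10: min(r-i=2, Z[1]=0)=0; Z[10]=0
i=11: min(r-i=1, Z[2]=3)=1; Z[11]=1
i=12: outside box; Z[12]=0
i=13: outside box; Z[13]=0
i=14: outside box; Z[14]=0
i=15: outside box; Z[15]=1 extend→box=[15,16)

[16, 0, 3, 0, 1, 0, 3, 0, 1, 3, 0, 1, 0, 0, 0, 1]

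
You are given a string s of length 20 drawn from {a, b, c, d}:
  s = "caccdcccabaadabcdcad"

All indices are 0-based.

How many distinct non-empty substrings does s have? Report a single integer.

185

rank→(start, suffix):
  0 → (10, 'aadabcdcad')
  1 → (8, 'abaadabcdcad')
  2 → (13, 'abcdcad')
  3 → (1, 'accdcccabaadabcdcad')
  4 → (18, 'ad')
  5 → (11, 'adabcdcad')
  6 → (9, 'baadabcdcad')
  7 → (14, 'bcdcad')
  8 → (7, 'cabaadabcdcad')
  9 → (0, 'caccdcccabaadabcdcad')
  10 → (17, 'cad')
  11 → (6, 'ccabaadabcdcad')
  12 → (5, 'cccabaadabcdcad')
  13 → (2, 'ccdcccabaadabcdcad')
  14 → (15, 'cdcad')
  15 → (3, 'cdcccabaadabcdcad')
  16 → (19, 'd')
  17 → (12, 'dabcdcad')
  18 → (16, 'dcad')
  19 → (4, 'dcccabaadabcdcad')

SA = [10, 8, 13, 1, 18, 11, 9, 14, 7, 0, 17, 6, 5, 2, 15, 3, 19, 12, 16, 4]
rank  pair      lcp
   1  s[10:],s[8:]  1  'a'
   2  s[8:],s[13:]  2  'ab'
   3  s[13:],s[1:]  1  'a'
   4  s[1:],s[18:]  1  'a'
   5  s[18:],s[11:]  2  'ad'
   6  s[11:],s[9:]  0  ''
   7  s[9:],s[14:]  1  'b'
   8  s[14:],s[7:]  0  ''
   9  s[7:],s[0:]  2  'ca'
  10  s[0:],s[17:]  2  'ca'
  11  s[17:],s[6:]  1  'c'
  12  s[6:],s[5:]  2  'cc'
  13  s[5:],s[2:]  2  'cc'
  14  s[2:],s[15:]  1  'c'
  15  s[15:],s[3:]  3  'cdc'
  16  s[3:],s[19:]  0  ''
  17  s[19:],s[12:]  1  'd'
  18  s[12:],s[16:]  1  'd'
  19  s[16:],s[4:]  2  'dc'

n(n+1)/2 = 20·21/2 = 210
Σ LCP = 0 + 1 + 2 + 1 + 1 + 2 + 0 + 1 + 0 + 2 + 2 + 1 + 2 + 2 + 1 + 3 + 0 + 1 + 1 + 2 = 25
distinct = 210 − 25 = 185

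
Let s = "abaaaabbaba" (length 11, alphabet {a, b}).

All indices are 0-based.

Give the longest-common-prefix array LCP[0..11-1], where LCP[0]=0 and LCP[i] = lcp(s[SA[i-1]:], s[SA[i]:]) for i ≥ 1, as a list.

sorted suffixes:
  #0 SA[0]=10  'a'
  #1 SA[1]=2  'aaaabbaba'
  #2 SA[2]=3  'aaabbaba'
  #3 SA[3]=4  'aabbaba'
  #4 SA[4]=8  'aba'
  #5 SA[5]=0  'abaaaabbaba'
  #6 SA[6]=5  'abbaba'
  #7 SA[7]=9  'ba'
  #8 SA[8]=1  'baaaabbaba'
  #9 SA[9]=7  'baba'
  #10 SA[10]=6  'bbaba'

SA = [10, 2, 3, 4, 8, 0, 5, 9, 1, 7, 6]
rank  pair      lcp
   1  s[10:],s[2:]  1  'a'
   2  s[2:],s[3:]  3  'aaa'
   3  s[3:],s[4:]  2  'aa'
   4  s[4:],s[8:]  1  'a'
   5  s[8:],s[0:]  3  'aba'
   6  s[0:],s[5:]  2  'ab'
   7  s[5:],s[9:]  0  ''
   8  s[9:],s[1:]  2  'ba'
   9  s[1:],s[7:]  2  'ba'
  10  s[7:],s[6:]  1  'b'

[0, 1, 3, 2, 1, 3, 2, 0, 2, 2, 1]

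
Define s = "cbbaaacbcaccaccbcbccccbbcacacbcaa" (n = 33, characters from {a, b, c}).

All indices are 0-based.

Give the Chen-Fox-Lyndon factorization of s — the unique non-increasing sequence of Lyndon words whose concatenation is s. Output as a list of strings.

["c", "b", "b", "aaacbcaccaccbcbccccbbcacacbc", "a", "a"]

emit factor 1: 'c' (i=0, period=1)
emit factor 2: 'b' (i=1, period=1)
emit factor 3: 'b' (i=2, period=1)
emit factor 4: 'aaacbcaccaccbcbccccbbcacacbc' (i=3, period=28)
emit factor 5: 'a' (i=31, period=1)
emit factor 6: 'a' (i=32, period=1)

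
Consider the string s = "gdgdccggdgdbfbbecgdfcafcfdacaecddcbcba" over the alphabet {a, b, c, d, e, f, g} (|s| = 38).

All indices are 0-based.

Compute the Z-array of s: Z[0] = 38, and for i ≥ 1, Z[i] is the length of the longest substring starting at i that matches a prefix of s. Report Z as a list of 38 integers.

[38, 0, 2, 0, 0, 0, 1, 4, 0, 2, 0, 0, 0, 0, 0, 0, 0, 2, 0, 0, 0, 0, 0, 0, 0, 0, 0, 0, 0, 0, 0, 0, 0, 0, 0, 0, 0, 0]

Z[0]=38
i=1: fresh scan; Z[1]=0
i=2: fresh scan; Z[2]=2 extend→box=[2,4)
i=3: min(r-i=1, Z[1]=0)=0; Z[3]=0
i=4: fresh scan; Z[4]=0
i=5: fresh scan; Z[5]=0
i=6: fresh scan; Z[6]=1 extend→box=[6,7)
i=7: fresh scan; Z[7]=4 extend→box=[7,11)
i=8: min(r-i=3, Z[1]=0)=0; Z[8]=0
i=9: min(r-i=2, Z[2]=2)=2; Z[9]=2
i=10: min(r-i=1, Z[3]=0)=0; Z[10]=0
i=11: fresh scan; Z[11]=0
i=12: fresh scan; Z[12]=0
i=13: fresh scan; Z[13]=0
i=14: fresh scan; Z[14]=0
i=15: fresh scan; Z[15]=0
i=16: fresh scan; Z[16]=0
i=17: fresh scan; Z[17]=2 extend→box=[17,19)
i=18: min(r-i=1, Z[1]=0)=0; Z[18]=0
i=19: fresh scan; Z[19]=0
i=20: fresh scan; Z[20]=0
i=21: fresh scan; Z[21]=0
i=22: fresh scan; Z[22]=0
i=23: fresh scan; Z[23]=0
i=24: fresh scan; Z[24]=0
i=25: fresh scan; Z[25]=0
i=26: fresh scan; Z[26]=0
i=27: fresh scan; Z[27]=0
i=28: fresh scan; Z[28]=0
i=29: fresh scan; Z[29]=0
i=30: fresh scan; Z[30]=0
i=31: fresh scan; Z[31]=0
i=32: fresh scan; Z[32]=0
i=33: fresh scan; Z[33]=0
i=34: fresh scan; Z[34]=0
i=35: fresh scan; Z[35]=0
i=36: fresh scan; Z[36]=0
i=37: fresh scan; Z[37]=0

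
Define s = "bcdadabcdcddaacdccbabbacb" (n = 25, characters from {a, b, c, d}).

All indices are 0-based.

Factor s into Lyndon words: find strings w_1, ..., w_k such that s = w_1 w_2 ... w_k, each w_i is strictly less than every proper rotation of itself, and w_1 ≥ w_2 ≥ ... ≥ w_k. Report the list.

["bcd", "ad", "abcdcdd", "aacdccbabbacb"]

emit factor 1: 'bcd' (i=0, period=3)
emit factor 2: 'ad' (i=3, period=2)
emit factor 3: 'abcdcdd' (i=5, period=7)
emit factor 4: 'aacdccbabbacb' (i=12, period=13)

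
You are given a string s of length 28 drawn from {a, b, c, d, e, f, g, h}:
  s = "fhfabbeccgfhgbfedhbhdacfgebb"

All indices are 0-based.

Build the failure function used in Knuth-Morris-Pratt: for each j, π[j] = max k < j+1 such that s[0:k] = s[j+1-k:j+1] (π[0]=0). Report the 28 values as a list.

[0, 0, 1, 0, 0, 0, 0, 0, 0, 0, 1, 2, 0, 0, 1, 0, 0, 0, 0, 0, 0, 0, 0, 1, 0, 0, 0, 0]

π[0] = 0
j=1 s[j]='h': π[1]=0 (border '')
j=2 s[j]='f': π[2]=1 (border 'f')
j=3 s[j]='a': k: 1→0; π[3]=0 (border '')
j=4 s[j]='b': π[4]=0 (border '')
j=5 s[j]='b': π[5]=0 (border '')
j=6 s[j]='e': π[6]=0 (border '')
j=7 s[j]='c': π[7]=0 (border '')
j=8 s[j]='c': π[8]=0 (border '')
j=9 s[j]='g': π[9]=0 (border '')
j=10 s[j]='f': π[10]=1 (border 'f')
j=11 s[j]='h': π[11]=2 (border 'fh')
j=12 s[j]='g': k: 2→0; π[12]=0 (border '')
j=13 s[j]='b': π[13]=0 (border '')
j=14 s[j]='f': π[14]=1 (border 'f')
j=15 s[j]='e': k: 1→0; π[15]=0 (border '')
j=16 s[j]='d': π[16]=0 (border '')
j=17 s[j]='h': π[17]=0 (border '')
j=18 s[j]='b': π[18]=0 (border '')
j=19 s[j]='h': π[19]=0 (border '')
j=20 s[j]='d': π[20]=0 (border '')
j=21 s[j]='a': π[21]=0 (border '')
j=22 s[j]='c': π[22]=0 (border '')
j=23 s[j]='f': π[23]=1 (border 'f')
j=24 s[j]='g': k: 1→0; π[24]=0 (border '')
j=25 s[j]='e': π[25]=0 (border '')
j=26 s[j]='b': π[26]=0 (border '')
j=27 s[j]='b': π[27]=0 (border '')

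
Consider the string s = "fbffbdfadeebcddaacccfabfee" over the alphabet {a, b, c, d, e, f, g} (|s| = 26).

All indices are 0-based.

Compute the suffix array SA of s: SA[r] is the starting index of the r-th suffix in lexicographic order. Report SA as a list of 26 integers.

[15, 21, 16, 7, 11, 4, 22, 1, 17, 18, 12, 19, 14, 13, 8, 5, 25, 10, 24, 9, 20, 6, 3, 0, 23, 2]

rank→(start, suffix):
  0 → (15, 'aacccfabfee')
  1 → (21, 'abfee')
  2 → (16, 'acccfabfee')
  3 → (7, 'adeebcddaacccfabfee')
  4 → (11, 'bcddaacccfabfee')
  5 → (4, 'bdfadeebcddaacccfabfee')
  6 → (22, 'bfee')
  7 → (1, 'bffbdfadeebcddaacccfabfee')
  8 → (17, 'cccfabfee')
  9 → (18, 'ccfabfee')
  10 → (12, 'cddaacccfabfee')
  11 → (19, 'cfabfee')
  12 → (14, 'daacccfabfee')
  13 → (13, 'ddaacccfabfee')
  14 → (8, 'deebcddaacccfabfee')
  15 → (5, 'dfadeebcddaacccfabfee')
  16 → (25, 'e')
  17 → (10, 'ebcddaacccfabfee')
  18 → (24, 'ee')
  19 → (9, 'eebcddaacccfabfee')
  20 → (20, 'fabfee')
  21 → (6, 'fadeebcddaacccfabfee')
  22 → (3, 'fbdfadeebcddaacccfabfee')
  23 → (0, 'fbffbdfadeebcddaacccfabfee')
  24 → (23, 'fee')
  25 → (2, 'ffbdfadeebcddaacccfabfee')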